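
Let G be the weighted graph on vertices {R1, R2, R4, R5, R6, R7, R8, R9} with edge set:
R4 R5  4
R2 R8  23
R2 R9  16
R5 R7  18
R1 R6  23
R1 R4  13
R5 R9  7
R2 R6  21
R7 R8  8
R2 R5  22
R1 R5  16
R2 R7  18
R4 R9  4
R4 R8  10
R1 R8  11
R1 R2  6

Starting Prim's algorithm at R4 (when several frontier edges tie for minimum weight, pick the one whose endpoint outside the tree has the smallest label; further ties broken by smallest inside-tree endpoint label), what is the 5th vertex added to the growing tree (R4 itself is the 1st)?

R7

Prim's algorithm from R4:
Step 1: cheapest edge leaving the tree is R4 R5 (4); add R5.
Step 2: cheapest edge leaving the tree is R4 R9 (4); add R9.
Step 3: cheapest edge leaving the tree is R4 R8 (10); add R8.
Step 4: cheapest edge leaving the tree is R7 R8 (8); add R7.
Step 5: cheapest edge leaving the tree is R1 R8 (11); add R1.
Step 6: cheapest edge leaving the tree is R1 R2 (6); add R2.
Step 7: cheapest edge leaving the tree is R2 R6 (21); add R6.
Vertex order: R4, R5, R9, R8, R7, R1, R2, R6. The 5th vertex is R7.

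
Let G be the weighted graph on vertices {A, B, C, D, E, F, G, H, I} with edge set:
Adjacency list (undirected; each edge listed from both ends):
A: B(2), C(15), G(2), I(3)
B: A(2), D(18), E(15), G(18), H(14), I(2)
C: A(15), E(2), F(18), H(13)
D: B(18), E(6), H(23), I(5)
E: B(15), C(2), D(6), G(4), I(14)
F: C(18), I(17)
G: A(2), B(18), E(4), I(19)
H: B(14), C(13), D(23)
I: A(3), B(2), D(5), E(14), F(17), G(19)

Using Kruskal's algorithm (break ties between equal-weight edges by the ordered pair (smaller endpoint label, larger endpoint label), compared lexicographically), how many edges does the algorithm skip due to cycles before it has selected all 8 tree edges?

6

Sort edges by weight, then run Kruskal:
A–B (2): add — endpoints in different components.
A–G (2): add — endpoints in different components.
B–I (2): add — endpoints in different components.
C–E (2): add — endpoints in different components.
A–I (3): skip — A and I already connected.
E–G (4): add — endpoints in different components.
D–I (5): add — endpoints in different components.
D–E (6): skip — D and E already connected.
C–H (13): add — endpoints in different components.
B–H (14): skip — B and H already connected.
E–I (14): skip — E and I already connected.
A–C (15): skip — A and C already connected.
B–E (15): skip — B and E already connected.
F–I (17): add — endpoints in different components.
Edges rejected before the tree was complete: 6.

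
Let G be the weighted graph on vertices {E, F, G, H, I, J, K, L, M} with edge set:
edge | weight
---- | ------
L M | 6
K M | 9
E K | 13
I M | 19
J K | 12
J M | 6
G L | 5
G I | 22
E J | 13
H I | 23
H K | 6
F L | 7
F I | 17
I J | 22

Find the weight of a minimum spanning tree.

Prim, starting at M.
Step 1: cheapest edge leaving the tree is J M (6); add J.
Step 2: cheapest edge leaving the tree is L M (6); add L.
Step 3: cheapest edge leaving the tree is G L (5); add G.
Step 4: cheapest edge leaving the tree is F L (7); add F.
Step 5: cheapest edge leaving the tree is K M (9); add K.
Step 6: cheapest edge leaving the tree is H K (6); add H.
Step 7: cheapest edge leaving the tree is E J (13); add E.
Step 8: cheapest edge leaving the tree is F I (17); add I.
MST edges: J M, L M, G L, F L, K M, H K, E J, F I; total weight 6+6+5+7+9+6+13+17 = 69.

69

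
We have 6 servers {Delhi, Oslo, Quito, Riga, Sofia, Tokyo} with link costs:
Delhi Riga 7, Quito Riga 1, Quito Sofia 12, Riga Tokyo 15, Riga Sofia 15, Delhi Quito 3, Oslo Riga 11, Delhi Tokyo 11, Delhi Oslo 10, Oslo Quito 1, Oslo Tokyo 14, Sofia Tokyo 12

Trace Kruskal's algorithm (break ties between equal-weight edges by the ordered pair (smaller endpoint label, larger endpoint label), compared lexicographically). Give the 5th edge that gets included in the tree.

Kruskal: consider edges lightest-first.
Oslo Quito (1): add — endpoints in different components.
Quito Riga (1): add — endpoints in different components.
Delhi Quito (3): add — endpoints in different components.
Delhi Riga (7): skip — Delhi and Riga already connected.
Delhi Oslo (10): skip — Oslo and Delhi already connected.
Delhi Tokyo (11): add — endpoints in different components.
Oslo Riga (11): skip — Oslo and Riga already connected.
Quito Sofia (12): add — endpoints in different components.
The 5th edge added is Quito Sofia.

Quito-Sofia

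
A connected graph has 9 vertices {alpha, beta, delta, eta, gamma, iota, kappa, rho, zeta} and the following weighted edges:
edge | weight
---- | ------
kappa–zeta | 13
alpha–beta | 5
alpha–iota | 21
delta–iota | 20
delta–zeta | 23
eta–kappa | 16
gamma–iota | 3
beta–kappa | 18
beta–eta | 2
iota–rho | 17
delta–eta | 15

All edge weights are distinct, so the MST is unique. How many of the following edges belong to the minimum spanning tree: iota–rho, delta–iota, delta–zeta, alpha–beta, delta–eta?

Sort edges by weight, then run Kruskal:
beta–eta (2): add — endpoints in different components.
gamma–iota (3): add — endpoints in different components.
alpha–beta (5): add — endpoints in different components.
kappa–zeta (13): add — endpoints in different components.
delta–eta (15): add — endpoints in different components.
eta–kappa (16): add — endpoints in different components.
iota–rho (17): add — endpoints in different components.
beta–kappa (18): skip — kappa and beta already connected.
delta–iota (20): add — endpoints in different components.
MST edge set: {beta–eta, gamma–iota, alpha–beta, kappa–zeta, delta–eta, eta–kappa, iota–rho, delta–iota}.
Of the listed edges, {iota–rho, delta–iota, alpha–beta, delta–eta} are in the MST → 4.

4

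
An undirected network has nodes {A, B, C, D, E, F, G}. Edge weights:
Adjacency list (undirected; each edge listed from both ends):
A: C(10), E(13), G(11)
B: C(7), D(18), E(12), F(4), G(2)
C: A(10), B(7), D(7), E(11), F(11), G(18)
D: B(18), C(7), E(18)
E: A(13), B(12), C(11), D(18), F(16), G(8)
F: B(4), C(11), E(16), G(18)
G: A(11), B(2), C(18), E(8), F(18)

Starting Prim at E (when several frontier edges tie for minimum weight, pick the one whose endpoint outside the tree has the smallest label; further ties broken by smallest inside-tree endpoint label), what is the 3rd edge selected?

Grow the tree from E using Prim:
Step 1: cheapest edge leaving the tree is E—G (8); add G.
Step 2: cheapest edge leaving the tree is B—G (2); add B.
Step 3: cheapest edge leaving the tree is B—F (4); add F.
Step 4: cheapest edge leaving the tree is B—C (7); add C.
Step 5: cheapest edge leaving the tree is C—D (7); add D.
Step 6: cheapest edge leaving the tree is A—C (10); add A.
The 3rd edge added is B—F.

B-F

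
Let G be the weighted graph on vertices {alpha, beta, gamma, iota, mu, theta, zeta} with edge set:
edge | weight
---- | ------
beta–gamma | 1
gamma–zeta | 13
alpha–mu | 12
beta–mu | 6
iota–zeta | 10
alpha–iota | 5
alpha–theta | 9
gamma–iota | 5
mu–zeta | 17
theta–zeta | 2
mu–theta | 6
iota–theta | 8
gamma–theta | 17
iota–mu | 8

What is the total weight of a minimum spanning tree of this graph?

25

Prim's algorithm from zeta:
Step 1: frontier [theta–zeta 2, iota–zeta 10, gamma–zeta 13, mu–zeta 17] → take theta–zeta (2); add theta.
Step 2: frontier [mu–theta 6, iota–theta 8, alpha–theta 9, gamma–theta 17, iota–zeta 10, gamma–zeta 13, mu–zeta 17] → take mu–theta (6); add mu.
Step 3: frontier [beta–mu 6, iota–mu 8, alpha–mu 12, iota–theta 8, alpha–theta 9, gamma–theta 17, iota–zeta 10, gamma–zeta 13] → take beta–mu (6); add beta.
Step 4: frontier [beta–gamma 1, iota–mu 8, alpha–mu 12, iota–theta 8, alpha–theta 9, gamma–theta 17, iota–zeta 10, gamma–zeta 13] → take beta–gamma (1); add gamma.
Step 5: frontier [gamma–iota 5, iota–mu 8, alpha–mu 12, iota–theta 8, alpha–theta 9, iota–zeta 10] → take gamma–iota (5); add iota.
Step 6: frontier [alpha–iota 5, alpha–mu 12, alpha–theta 9] → take alpha–iota (5); add alpha.
MST edges: theta–zeta, mu–theta, beta–mu, beta–gamma, gamma–iota, alpha–iota; total weight 2+6+6+1+5+5 = 25.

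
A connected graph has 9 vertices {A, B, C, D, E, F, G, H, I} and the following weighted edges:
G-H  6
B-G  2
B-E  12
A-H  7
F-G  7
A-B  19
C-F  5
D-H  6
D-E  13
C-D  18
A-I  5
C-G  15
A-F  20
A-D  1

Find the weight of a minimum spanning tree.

44

Kruskal: consider edges lightest-first.
A-D (1): add — endpoints in different components.
B-G (2): add — endpoints in different components.
A-I (5): add — endpoints in different components.
C-F (5): add — endpoints in different components.
D-H (6): add — endpoints in different components.
G-H (6): add — endpoints in different components.
A-H (7): skip — A and H already connected.
F-G (7): add — endpoints in different components.
B-E (12): add — endpoints in different components.
MST edges: A-D, B-G, A-I, C-F, D-H, G-H, F-G, B-E; total weight 1+2+5+5+6+6+7+12 = 44.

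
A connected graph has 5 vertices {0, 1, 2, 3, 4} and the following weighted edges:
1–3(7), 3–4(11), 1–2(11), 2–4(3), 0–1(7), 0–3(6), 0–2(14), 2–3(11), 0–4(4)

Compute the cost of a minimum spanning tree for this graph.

20

Kruskal: consider edges lightest-first.
2–4 (3): add — endpoints in different components.
0–4 (4): add — endpoints in different components.
0–3 (6): add — endpoints in different components.
0–1 (7): add — endpoints in different components.
MST edges: 2–4, 0–4, 0–3, 0–1; total weight 3+4+6+7 = 20.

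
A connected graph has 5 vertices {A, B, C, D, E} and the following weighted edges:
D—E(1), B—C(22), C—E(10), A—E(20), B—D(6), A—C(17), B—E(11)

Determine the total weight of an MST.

Grow the tree from E using Prim:
Step 1: frontier [D—E 1, C—E 10, B—E 11, A—E 20] → take D—E (1); add D.
Step 2: frontier [B—D 6, C—E 10, B—E 11, A—E 20] → take B—D (6); add B.
Step 3: frontier [B—C 22, C—E 10, A—E 20] → take C—E (10); add C.
Step 4: frontier [A—C 17, A—E 20] → take A—C (17); add A.
MST edges: D—E, B—D, C—E, A—C; total weight 1+6+10+17 = 34.

34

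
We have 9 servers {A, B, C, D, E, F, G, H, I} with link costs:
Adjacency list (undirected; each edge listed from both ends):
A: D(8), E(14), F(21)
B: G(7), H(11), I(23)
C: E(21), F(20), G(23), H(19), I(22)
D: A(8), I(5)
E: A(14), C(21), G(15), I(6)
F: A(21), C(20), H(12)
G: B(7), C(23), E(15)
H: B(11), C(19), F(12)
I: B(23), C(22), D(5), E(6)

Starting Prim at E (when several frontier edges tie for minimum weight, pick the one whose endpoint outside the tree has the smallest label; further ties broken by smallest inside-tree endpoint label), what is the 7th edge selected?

Grow the tree from E using Prim:
Step 1: cheapest edge leaving the tree is E—I (6); add I.
Step 2: cheapest edge leaving the tree is D—I (5); add D.
Step 3: cheapest edge leaving the tree is A—D (8); add A.
Step 4: cheapest edge leaving the tree is E—G (15); add G.
Step 5: cheapest edge leaving the tree is B—G (7); add B.
Step 6: cheapest edge leaving the tree is B—H (11); add H.
Step 7: cheapest edge leaving the tree is F—H (12); add F.
Step 8: cheapest edge leaving the tree is C—H (19); add C.
The 7th edge added is F—H.

F-H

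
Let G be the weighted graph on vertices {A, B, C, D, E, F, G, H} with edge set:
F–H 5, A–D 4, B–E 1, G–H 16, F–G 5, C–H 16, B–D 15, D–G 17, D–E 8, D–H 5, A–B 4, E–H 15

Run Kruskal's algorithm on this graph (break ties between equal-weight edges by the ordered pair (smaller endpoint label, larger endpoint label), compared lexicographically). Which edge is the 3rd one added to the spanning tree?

A-D

Sort edges by weight, then run Kruskal:
B–E (1): add — endpoints in different components.
A–B (4): add — endpoints in different components.
A–D (4): add — endpoints in different components.
D–H (5): add — endpoints in different components.
F–G (5): add — endpoints in different components.
F–H (5): add — endpoints in different components.
D–E (8): skip — D and E already connected.
B–D (15): skip — B and D already connected.
E–H (15): skip — E and H already connected.
C–H (16): add — endpoints in different components.
The 3rd edge added is A–D.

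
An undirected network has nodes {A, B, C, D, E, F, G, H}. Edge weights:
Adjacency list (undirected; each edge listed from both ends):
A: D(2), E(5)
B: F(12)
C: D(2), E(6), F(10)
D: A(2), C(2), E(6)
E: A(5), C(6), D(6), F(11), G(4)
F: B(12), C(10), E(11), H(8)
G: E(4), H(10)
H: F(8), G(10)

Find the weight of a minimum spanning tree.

43

Grow the tree from E using Prim:
Step 1: cheapest edge leaving the tree is E-G (4); add G.
Step 2: cheapest edge leaving the tree is A-E (5); add A.
Step 3: cheapest edge leaving the tree is A-D (2); add D.
Step 4: cheapest edge leaving the tree is C-D (2); add C.
Step 5: cheapest edge leaving the tree is C-F (10); add F.
Step 6: cheapest edge leaving the tree is F-H (8); add H.
Step 7: cheapest edge leaving the tree is B-F (12); add B.
MST edges: E-G, A-E, A-D, C-D, C-F, F-H, B-F; total weight 4+5+2+2+10+8+12 = 43.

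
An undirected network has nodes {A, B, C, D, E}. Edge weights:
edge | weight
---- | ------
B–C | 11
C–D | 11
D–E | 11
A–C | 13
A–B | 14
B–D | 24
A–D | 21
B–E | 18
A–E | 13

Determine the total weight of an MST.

46

Prim's algorithm from E:
Step 1: cheapest edge leaving the tree is D–E (11); add D.
Step 2: cheapest edge leaving the tree is C–D (11); add C.
Step 3: cheapest edge leaving the tree is B–C (11); add B.
Step 4: cheapest edge leaving the tree is A–C (13); add A.
MST edges: D–E, C–D, B–C, A–C; total weight 11+11+11+13 = 46.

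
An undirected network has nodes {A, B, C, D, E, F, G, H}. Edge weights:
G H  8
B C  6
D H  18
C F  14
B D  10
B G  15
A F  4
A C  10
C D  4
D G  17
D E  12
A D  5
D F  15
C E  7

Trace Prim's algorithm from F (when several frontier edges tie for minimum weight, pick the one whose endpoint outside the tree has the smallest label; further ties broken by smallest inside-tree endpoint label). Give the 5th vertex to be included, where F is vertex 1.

B

Prim, starting at F.
Step 1: cheapest edge leaving the tree is A F (4); add A.
Step 2: cheapest edge leaving the tree is A D (5); add D.
Step 3: cheapest edge leaving the tree is C D (4); add C.
Step 4: cheapest edge leaving the tree is B C (6); add B.
Step 5: cheapest edge leaving the tree is C E (7); add E.
Step 6: cheapest edge leaving the tree is B G (15); add G.
Step 7: cheapest edge leaving the tree is G H (8); add H.
Vertex order: F, A, D, C, B, E, G, H. The 5th vertex is B.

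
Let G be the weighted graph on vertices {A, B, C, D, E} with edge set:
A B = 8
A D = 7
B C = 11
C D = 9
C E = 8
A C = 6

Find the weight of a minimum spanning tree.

Kruskal: consider edges lightest-first.
A C (6): add — endpoints in different components.
A D (7): add — endpoints in different components.
A B (8): add — endpoints in different components.
C E (8): add — endpoints in different components.
MST edges: A C, A D, A B, C E; total weight 6+7+8+8 = 29.

29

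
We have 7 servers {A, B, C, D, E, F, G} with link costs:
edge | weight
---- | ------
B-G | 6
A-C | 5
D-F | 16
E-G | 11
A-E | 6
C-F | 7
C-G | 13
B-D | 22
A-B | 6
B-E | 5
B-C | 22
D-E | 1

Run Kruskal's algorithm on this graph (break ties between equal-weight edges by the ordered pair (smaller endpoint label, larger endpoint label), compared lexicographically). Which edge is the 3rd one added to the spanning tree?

Kruskal: consider edges lightest-first.
D-E (1): add. Components now {A} {B} {C} {D,E} {F} {G}
A-C (5): add. Components now {A,C} {B} {D,E} {F} {G}
B-E (5): add. Components now {A,C} {B,D,E} {F} {G}
A-B (6): add. Components now {A,B,C,D,E} {F} {G}
A-E (6): skip — A and E already connected.
B-G (6): add. Components now {A,B,C,D,E,G} {F}
C-F (7): add. Components now {A,B,C,D,E,F,G}
The 3rd edge added is B-E.

B-E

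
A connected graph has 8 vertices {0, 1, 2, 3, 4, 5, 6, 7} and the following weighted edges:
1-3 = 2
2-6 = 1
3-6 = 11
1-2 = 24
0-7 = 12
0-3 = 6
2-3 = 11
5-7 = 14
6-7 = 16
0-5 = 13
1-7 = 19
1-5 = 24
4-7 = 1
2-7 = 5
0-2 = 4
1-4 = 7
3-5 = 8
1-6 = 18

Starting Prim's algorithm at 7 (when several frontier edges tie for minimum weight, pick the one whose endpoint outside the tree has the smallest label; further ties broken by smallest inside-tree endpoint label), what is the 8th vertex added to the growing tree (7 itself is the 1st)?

5

Prim's algorithm from 7:
Step 1: cheapest edge leaving the tree is 4-7 (1); add 4.
Step 2: cheapest edge leaving the tree is 2-7 (5); add 2.
Step 3: cheapest edge leaving the tree is 2-6 (1); add 6.
Step 4: cheapest edge leaving the tree is 0-2 (4); add 0.
Step 5: cheapest edge leaving the tree is 0-3 (6); add 3.
Step 6: cheapest edge leaving the tree is 1-3 (2); add 1.
Step 7: cheapest edge leaving the tree is 3-5 (8); add 5.
Vertex order: 7, 4, 2, 6, 0, 3, 1, 5. The 8th vertex is 5.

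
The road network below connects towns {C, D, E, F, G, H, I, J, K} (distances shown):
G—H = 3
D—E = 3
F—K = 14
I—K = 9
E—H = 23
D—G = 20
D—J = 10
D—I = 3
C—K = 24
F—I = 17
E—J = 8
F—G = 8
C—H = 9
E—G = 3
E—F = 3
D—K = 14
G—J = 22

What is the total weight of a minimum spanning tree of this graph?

Grow the tree from G using Prim:
Step 1: cheapest edge leaving the tree is E—G (3); add E.
Step 2: cheapest edge leaving the tree is D—E (3); add D.
Step 3: cheapest edge leaving the tree is E—F (3); add F.
Step 4: cheapest edge leaving the tree is G—H (3); add H.
Step 5: cheapest edge leaving the tree is D—I (3); add I.
Step 6: cheapest edge leaving the tree is E—J (8); add J.
Step 7: cheapest edge leaving the tree is C—H (9); add C.
Step 8: cheapest edge leaving the tree is I—K (9); add K.
MST edges: E—G, D—E, E—F, G—H, D—I, E—J, C—H, I—K; total weight 3+3+3+3+3+8+9+9 = 41.

41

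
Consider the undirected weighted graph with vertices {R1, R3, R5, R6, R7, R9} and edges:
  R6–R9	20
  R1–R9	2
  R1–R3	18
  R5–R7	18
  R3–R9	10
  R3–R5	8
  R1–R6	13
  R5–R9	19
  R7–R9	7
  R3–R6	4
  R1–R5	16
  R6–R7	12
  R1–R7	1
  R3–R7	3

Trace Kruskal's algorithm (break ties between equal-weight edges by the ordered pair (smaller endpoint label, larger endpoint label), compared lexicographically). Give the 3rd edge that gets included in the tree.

R3-R7

Kruskal's algorithm — process edges by increasing weight (ties by edge label):
R1–R7 (1): add. Components now {R5} {R9} {R1,R7} {R6} {R3}
R1–R9 (2): add. Components now {R5} {R1,R7,R9} {R6} {R3}
R3–R7 (3): add. Components now {R5} {R1,R3,R7,R9} {R6}
R3–R6 (4): add. Components now {R5} {R1,R3,R6,R7,R9}
R7–R9 (7): skip — R9 and R7 already connected.
R3–R5 (8): add. Components now {R1,R3,R5,R6,R7,R9}
The 3rd edge added is R3–R7.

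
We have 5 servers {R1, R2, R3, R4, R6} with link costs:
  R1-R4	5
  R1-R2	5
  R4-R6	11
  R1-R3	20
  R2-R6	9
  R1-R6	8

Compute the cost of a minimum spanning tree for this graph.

Prim's algorithm from R3:
Step 1: frontier [R1-R3 20] → take R1-R3 (20); add R1.
Step 2: frontier [R1-R2 5, R1-R4 5, R1-R6 8] → take R1-R2 (5); add R2.
Step 3: frontier [R1-R4 5, R1-R6 8, R2-R6 9] → take R1-R4 (5); add R4.
Step 4: frontier [R1-R6 8, R2-R6 9, R4-R6 11] → take R1-R6 (8); add R6.
MST edges: R1-R3, R1-R2, R1-R4, R1-R6; total weight 20+5+5+8 = 38.

38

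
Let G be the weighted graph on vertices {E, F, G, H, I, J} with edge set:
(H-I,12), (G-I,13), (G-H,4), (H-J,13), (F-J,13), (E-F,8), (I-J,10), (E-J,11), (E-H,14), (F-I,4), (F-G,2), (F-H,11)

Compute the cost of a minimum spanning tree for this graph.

Prim, starting at J.
Step 1: cheapest edge leaving the tree is I-J (10); add I.
Step 2: cheapest edge leaving the tree is F-I (4); add F.
Step 3: cheapest edge leaving the tree is F-G (2); add G.
Step 4: cheapest edge leaving the tree is G-H (4); add H.
Step 5: cheapest edge leaving the tree is E-F (8); add E.
MST edges: I-J, F-I, F-G, G-H, E-F; total weight 10+4+2+4+8 = 28.

28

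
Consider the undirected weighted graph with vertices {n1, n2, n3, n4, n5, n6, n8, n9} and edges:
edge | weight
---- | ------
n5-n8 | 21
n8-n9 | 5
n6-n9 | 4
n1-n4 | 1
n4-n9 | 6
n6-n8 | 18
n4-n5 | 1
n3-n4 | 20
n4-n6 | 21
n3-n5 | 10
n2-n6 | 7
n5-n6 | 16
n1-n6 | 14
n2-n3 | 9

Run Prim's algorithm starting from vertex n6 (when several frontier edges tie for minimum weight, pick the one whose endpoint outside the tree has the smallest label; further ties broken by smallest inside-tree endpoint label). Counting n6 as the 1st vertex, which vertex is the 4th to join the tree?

n4

Prim's algorithm from n6:
Step 1: cheapest edge leaving the tree is n6-n9 (4); add n9.
Step 2: cheapest edge leaving the tree is n8-n9 (5); add n8.
Step 3: cheapest edge leaving the tree is n4-n9 (6); add n4.
Step 4: cheapest edge leaving the tree is n1-n4 (1); add n1.
Step 5: cheapest edge leaving the tree is n4-n5 (1); add n5.
Step 6: cheapest edge leaving the tree is n2-n6 (7); add n2.
Step 7: cheapest edge leaving the tree is n2-n3 (9); add n3.
Vertex order: n6, n9, n8, n4, n1, n5, n2, n3. The 4th vertex is n4.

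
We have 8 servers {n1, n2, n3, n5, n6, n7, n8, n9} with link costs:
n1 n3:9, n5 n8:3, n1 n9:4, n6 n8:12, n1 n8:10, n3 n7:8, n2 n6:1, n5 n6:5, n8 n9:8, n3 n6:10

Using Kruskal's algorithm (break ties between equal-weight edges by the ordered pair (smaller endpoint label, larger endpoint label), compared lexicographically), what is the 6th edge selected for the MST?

n8-n9

Sort edges by weight, then run Kruskal:
n2 n6 (1): add — endpoints in different components.
n5 n8 (3): add — endpoints in different components.
n1 n9 (4): add — endpoints in different components.
n5 n6 (5): add — endpoints in different components.
n3 n7 (8): add — endpoints in different components.
n8 n9 (8): add — endpoints in different components.
n1 n3 (9): add — endpoints in different components.
The 6th edge added is n8 n9.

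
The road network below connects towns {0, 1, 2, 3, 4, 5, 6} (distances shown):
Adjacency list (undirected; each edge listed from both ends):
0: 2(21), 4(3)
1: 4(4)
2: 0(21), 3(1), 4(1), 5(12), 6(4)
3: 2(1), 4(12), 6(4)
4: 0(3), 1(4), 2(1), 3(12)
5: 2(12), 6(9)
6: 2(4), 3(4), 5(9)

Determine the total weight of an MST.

Kruskal: consider edges lightest-first.
2–3 (1): add — endpoints in different components.
2–4 (1): add — endpoints in different components.
0–4 (3): add — endpoints in different components.
1–4 (4): add — endpoints in different components.
2–6 (4): add — endpoints in different components.
3–6 (4): skip — 3 and 6 already connected.
5–6 (9): add — endpoints in different components.
MST edges: 2–3, 2–4, 0–4, 1–4, 2–6, 5–6; total weight 1+1+3+4+4+9 = 22.

22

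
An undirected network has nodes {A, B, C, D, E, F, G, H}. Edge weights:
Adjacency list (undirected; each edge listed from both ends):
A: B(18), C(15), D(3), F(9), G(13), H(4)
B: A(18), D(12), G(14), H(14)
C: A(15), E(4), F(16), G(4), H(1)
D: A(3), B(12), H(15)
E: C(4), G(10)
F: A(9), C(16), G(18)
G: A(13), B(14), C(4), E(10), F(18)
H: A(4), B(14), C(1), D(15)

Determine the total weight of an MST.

37

Kruskal: consider edges lightest-first.
C–H (1): add — endpoints in different components.
A–D (3): add — endpoints in different components.
A–H (4): add — endpoints in different components.
C–E (4): add — endpoints in different components.
C–G (4): add — endpoints in different components.
A–F (9): add — endpoints in different components.
E–G (10): skip — E and G already connected.
B–D (12): add — endpoints in different components.
MST edges: C–H, A–D, A–H, C–E, C–G, A–F, B–D; total weight 1+3+4+4+4+9+12 = 37.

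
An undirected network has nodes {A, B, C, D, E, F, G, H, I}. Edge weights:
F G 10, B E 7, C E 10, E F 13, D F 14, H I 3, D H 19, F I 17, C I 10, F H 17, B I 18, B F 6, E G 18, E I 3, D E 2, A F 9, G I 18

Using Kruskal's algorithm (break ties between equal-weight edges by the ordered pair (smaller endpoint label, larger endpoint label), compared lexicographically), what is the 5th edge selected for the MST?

Kruskal: consider edges lightest-first.
D E (2): add — endpoints in different components.
E I (3): add — endpoints in different components.
H I (3): add — endpoints in different components.
B F (6): add — endpoints in different components.
B E (7): add — endpoints in different components.
A F (9): add — endpoints in different components.
C E (10): add — endpoints in different components.
C I (10): skip — C and I already connected.
F G (10): add — endpoints in different components.
The 5th edge added is B E.

B-E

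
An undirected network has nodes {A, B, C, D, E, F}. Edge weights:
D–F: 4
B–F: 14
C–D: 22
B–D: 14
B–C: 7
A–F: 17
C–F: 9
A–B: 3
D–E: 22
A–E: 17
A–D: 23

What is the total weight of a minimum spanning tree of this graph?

Prim, starting at F.
Step 1: cheapest edge leaving the tree is D–F (4); add D.
Step 2: cheapest edge leaving the tree is C–F (9); add C.
Step 3: cheapest edge leaving the tree is B–C (7); add B.
Step 4: cheapest edge leaving the tree is A–B (3); add A.
Step 5: cheapest edge leaving the tree is A–E (17); add E.
MST edges: D–F, C–F, B–C, A–B, A–E; total weight 4+9+7+3+17 = 40.

40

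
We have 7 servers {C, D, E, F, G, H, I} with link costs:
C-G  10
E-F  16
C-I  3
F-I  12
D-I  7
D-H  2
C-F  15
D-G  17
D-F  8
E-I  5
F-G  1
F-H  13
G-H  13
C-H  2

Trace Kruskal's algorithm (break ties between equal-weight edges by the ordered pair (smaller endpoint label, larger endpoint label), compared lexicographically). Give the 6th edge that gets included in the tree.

Sort edges by weight, then run Kruskal:
F-G (1): add — endpoints in different components.
C-H (2): add — endpoints in different components.
D-H (2): add — endpoints in different components.
C-I (3): add — endpoints in different components.
E-I (5): add — endpoints in different components.
D-I (7): skip — D and I already connected.
D-F (8): add — endpoints in different components.
The 6th edge added is D-F.

D-F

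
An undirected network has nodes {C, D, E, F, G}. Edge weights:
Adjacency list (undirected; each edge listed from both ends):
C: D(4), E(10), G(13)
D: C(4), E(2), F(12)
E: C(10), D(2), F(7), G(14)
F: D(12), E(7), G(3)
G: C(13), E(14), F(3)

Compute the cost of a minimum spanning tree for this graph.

16

Grow the tree from C using Prim:
Step 1: cheapest edge leaving the tree is C—D (4); add D.
Step 2: cheapest edge leaving the tree is D—E (2); add E.
Step 3: cheapest edge leaving the tree is E—F (7); add F.
Step 4: cheapest edge leaving the tree is F—G (3); add G.
MST edges: C—D, D—E, E—F, F—G; total weight 4+2+7+3 = 16.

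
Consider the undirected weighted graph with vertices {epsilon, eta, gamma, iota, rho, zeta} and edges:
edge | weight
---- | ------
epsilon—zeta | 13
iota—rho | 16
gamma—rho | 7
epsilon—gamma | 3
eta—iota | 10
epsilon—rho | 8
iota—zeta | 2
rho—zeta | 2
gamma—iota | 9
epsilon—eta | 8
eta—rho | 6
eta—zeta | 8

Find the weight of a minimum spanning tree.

20

Prim's algorithm from rho:
Step 1: frontier [rho—zeta 2, eta—rho 6, gamma—rho 7, epsilon—rho 8, iota—rho 16] → take rho—zeta (2); add zeta.
Step 2: frontier [eta—rho 6, gamma—rho 7, epsilon—rho 8, iota—rho 16, iota—zeta 2, eta—zeta 8, epsilon—zeta 13] → take iota—zeta (2); add iota.
Step 3: frontier [gamma—iota 9, eta—iota 10, eta—rho 6, gamma—rho 7, epsilon—rho 8, eta—zeta 8, epsilon—zeta 13] → take eta—rho (6); add eta.
Step 4: frontier [epsilon—eta 8, gamma—iota 9, gamma—rho 7, epsilon—rho 8, epsilon—zeta 13] → take gamma—rho (7); add gamma.
Step 5: frontier [epsilon—eta 8, epsilon—gamma 3, epsilon—rho 8, epsilon—zeta 13] → take epsilon—gamma (3); add epsilon.
MST edges: rho—zeta, iota—zeta, eta—rho, gamma—rho, epsilon—gamma; total weight 2+2+6+7+3 = 20.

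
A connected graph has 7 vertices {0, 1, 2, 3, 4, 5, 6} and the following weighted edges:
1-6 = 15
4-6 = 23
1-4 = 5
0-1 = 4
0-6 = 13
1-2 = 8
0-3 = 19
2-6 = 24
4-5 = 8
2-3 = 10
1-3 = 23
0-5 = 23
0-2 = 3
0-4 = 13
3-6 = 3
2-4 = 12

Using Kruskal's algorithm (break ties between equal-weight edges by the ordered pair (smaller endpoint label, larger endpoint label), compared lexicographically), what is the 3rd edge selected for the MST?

Sort edges by weight, then run Kruskal:
0-2 (3): add — endpoints in different components.
3-6 (3): add — endpoints in different components.
0-1 (4): add — endpoints in different components.
1-4 (5): add — endpoints in different components.
1-2 (8): skip — 1 and 2 already connected.
4-5 (8): add — endpoints in different components.
2-3 (10): add — endpoints in different components.
The 3rd edge added is 0-1.

0-1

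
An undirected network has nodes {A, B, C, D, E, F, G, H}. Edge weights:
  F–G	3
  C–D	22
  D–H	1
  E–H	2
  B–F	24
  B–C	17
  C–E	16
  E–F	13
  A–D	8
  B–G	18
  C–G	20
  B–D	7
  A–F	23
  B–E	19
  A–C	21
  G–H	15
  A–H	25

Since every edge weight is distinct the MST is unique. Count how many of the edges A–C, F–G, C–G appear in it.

1

Kruskal's algorithm — process edges by increasing weight (ties by edge label):
D–H (1): add — endpoints in different components.
E–H (2): add — endpoints in different components.
F–G (3): add — endpoints in different components.
B–D (7): add — endpoints in different components.
A–D (8): add — endpoints in different components.
E–F (13): add — endpoints in different components.
G–H (15): skip — G and H already connected.
C–E (16): add — endpoints in different components.
MST edge set: {D–H, E–H, F–G, B–D, A–D, E–F, C–E}.
Of the listed edges, {F–G} are in the MST → 1.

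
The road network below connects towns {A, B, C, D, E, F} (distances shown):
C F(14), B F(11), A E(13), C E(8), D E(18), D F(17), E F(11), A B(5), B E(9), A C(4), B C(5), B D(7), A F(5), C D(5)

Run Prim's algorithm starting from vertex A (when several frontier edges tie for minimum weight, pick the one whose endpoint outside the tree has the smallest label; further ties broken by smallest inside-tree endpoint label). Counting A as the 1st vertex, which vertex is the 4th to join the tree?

Prim's algorithm from A:
Step 1: frontier [A C 4, A B 5, A F 5, A E 13] → take A C (4); add C.
Step 2: frontier [A B 5, A F 5, A E 13, B C 5, C D 5, C E 8, C F 14] → take A B (5); add B.
Step 3: frontier [A F 5, A E 13, B D 7, B E 9, B F 11, C D 5, C E 8, C F 14] → take C D (5); add D.
Step 4: frontier [A F 5, A E 13, B E 9, B F 11, C E 8, C F 14, D F 17, D E 18] → take A F (5); add F.
Step 5: frontier [A E 13, B E 9, C E 8, D E 18, E F 11] → take C E (8); add E.
Vertex order: A, C, B, D, F, E. The 4th vertex is D.

D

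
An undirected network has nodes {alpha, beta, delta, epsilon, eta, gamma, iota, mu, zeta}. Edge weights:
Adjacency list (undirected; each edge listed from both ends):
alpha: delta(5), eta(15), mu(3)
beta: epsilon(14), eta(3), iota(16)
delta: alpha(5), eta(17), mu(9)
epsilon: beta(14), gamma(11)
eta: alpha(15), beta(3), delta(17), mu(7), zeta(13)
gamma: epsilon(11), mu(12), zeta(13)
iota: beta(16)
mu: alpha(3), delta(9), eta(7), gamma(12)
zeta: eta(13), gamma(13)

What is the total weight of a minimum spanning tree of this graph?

Grow the tree from mu using Prim:
Step 1: frontier [alpha mu 3, eta mu 7, delta mu 9, gamma mu 12] → take alpha mu (3); add alpha.
Step 2: frontier [alpha delta 5, alpha eta 15, eta mu 7, delta mu 9, gamma mu 12] → take alpha delta (5); add delta.
Step 3: frontier [alpha eta 15, delta eta 17, eta mu 7, gamma mu 12] → take eta mu (7); add eta.
Step 4: frontier [beta eta 3, eta zeta 13, gamma mu 12] → take beta eta (3); add beta.
Step 5: frontier [beta epsilon 14, beta iota 16, eta zeta 13, gamma mu 12] → take gamma mu (12); add gamma.
Step 6: frontier [beta epsilon 14, beta iota 16, eta zeta 13, epsilon gamma 11, gamma zeta 13] → take epsilon gamma (11); add epsilon.
Step 7: frontier [beta iota 16, eta zeta 13, gamma zeta 13] → take eta zeta (13); add zeta.
Step 8: frontier [beta iota 16] → take beta iota (16); add iota.
MST edges: alpha mu, alpha delta, eta mu, beta eta, gamma mu, epsilon gamma, eta zeta, beta iota; total weight 3+5+7+3+12+11+13+16 = 70.

70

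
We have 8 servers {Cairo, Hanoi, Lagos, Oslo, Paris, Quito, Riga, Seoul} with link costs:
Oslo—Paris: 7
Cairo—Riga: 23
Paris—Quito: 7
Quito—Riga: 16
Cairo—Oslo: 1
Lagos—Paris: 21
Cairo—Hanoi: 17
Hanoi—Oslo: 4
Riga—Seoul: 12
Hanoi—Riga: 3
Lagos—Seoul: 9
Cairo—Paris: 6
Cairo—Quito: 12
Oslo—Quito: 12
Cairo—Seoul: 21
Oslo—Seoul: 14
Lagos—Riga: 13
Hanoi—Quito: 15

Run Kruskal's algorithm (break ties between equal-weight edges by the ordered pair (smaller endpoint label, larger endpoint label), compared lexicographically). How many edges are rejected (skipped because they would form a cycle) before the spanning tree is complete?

Kruskal: consider edges lightest-first.
Cairo—Oslo (1): add — endpoints in different components.
Hanoi—Riga (3): add — endpoints in different components.
Hanoi—Oslo (4): add — endpoints in different components.
Cairo—Paris (6): add — endpoints in different components.
Oslo—Paris (7): skip — Paris and Oslo already connected.
Paris—Quito (7): add — endpoints in different components.
Lagos—Seoul (9): add — endpoints in different components.
Cairo—Quito (12): skip — Cairo and Quito already connected.
Oslo—Quito (12): skip — Oslo and Quito already connected.
Riga—Seoul (12): add — endpoints in different components.
Edges rejected before the tree was complete: 3.

3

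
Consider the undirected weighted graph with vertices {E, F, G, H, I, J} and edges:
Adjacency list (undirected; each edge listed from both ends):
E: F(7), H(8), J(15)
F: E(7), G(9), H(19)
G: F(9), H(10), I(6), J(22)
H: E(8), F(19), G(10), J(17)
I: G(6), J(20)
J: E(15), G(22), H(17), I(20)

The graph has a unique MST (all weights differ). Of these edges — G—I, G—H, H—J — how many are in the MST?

Kruskal: consider edges lightest-first.
G—I (6): add. Components now {E} {F} {G,I} {H} {J}
E—F (7): add. Components now {E,F} {G,I} {H} {J}
E—H (8): add. Components now {E,F,H} {G,I} {J}
F—G (9): add. Components now {E,F,G,H,I} {J}
G—H (10): skip — G and H already connected.
E—J (15): add. Components now {E,F,G,H,I,J}
MST edge set: {G—I, E—F, E—H, F—G, E—J}.
Of the listed edges, {G—I} are in the MST → 1.

1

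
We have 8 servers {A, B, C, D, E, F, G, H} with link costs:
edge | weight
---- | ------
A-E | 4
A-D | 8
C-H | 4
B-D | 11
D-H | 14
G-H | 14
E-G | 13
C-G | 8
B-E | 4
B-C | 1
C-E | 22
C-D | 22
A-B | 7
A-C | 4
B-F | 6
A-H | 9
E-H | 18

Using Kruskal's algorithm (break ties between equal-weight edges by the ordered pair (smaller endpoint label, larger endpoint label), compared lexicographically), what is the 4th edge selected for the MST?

C-H

Kruskal's algorithm — process edges by increasing weight (ties by edge label):
B-C (1): add — endpoints in different components.
A-C (4): add — endpoints in different components.
A-E (4): add — endpoints in different components.
B-E (4): skip — B and E already connected.
C-H (4): add — endpoints in different components.
B-F (6): add — endpoints in different components.
A-B (7): skip — A and B already connected.
A-D (8): add — endpoints in different components.
C-G (8): add — endpoints in different components.
The 4th edge added is C-H.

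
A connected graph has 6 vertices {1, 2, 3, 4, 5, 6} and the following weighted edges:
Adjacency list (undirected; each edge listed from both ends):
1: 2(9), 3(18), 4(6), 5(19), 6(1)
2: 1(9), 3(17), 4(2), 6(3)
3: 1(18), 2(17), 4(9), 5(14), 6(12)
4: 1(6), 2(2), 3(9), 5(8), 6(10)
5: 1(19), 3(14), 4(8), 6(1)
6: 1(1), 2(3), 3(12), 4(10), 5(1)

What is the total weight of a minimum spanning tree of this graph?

16

Prim, starting at 5.
Step 1: frontier [5 6 1, 4 5 8, 3 5 14, 1 5 19] → take 5 6 (1); add 6.
Step 2: frontier [4 5 8, 3 5 14, 1 5 19, 1 6 1, 2 6 3, 4 6 10, 3 6 12] → take 1 6 (1); add 1.
Step 3: frontier [1 4 6, 1 2 9, 1 3 18, 4 5 8, 3 5 14, 2 6 3, 4 6 10, 3 6 12] → take 2 6 (3); add 2.
Step 4: frontier [1 4 6, 1 3 18, 2 4 2, 2 3 17, 4 5 8, 3 5 14, 4 6 10, 3 6 12] → take 2 4 (2); add 4.
Step 5: frontier [1 3 18, 2 3 17, 3 4 9, 3 5 14, 3 6 12] → take 3 4 (9); add 3.
MST edges: 5 6, 1 6, 2 6, 2 4, 3 4; total weight 1+1+3+2+9 = 16.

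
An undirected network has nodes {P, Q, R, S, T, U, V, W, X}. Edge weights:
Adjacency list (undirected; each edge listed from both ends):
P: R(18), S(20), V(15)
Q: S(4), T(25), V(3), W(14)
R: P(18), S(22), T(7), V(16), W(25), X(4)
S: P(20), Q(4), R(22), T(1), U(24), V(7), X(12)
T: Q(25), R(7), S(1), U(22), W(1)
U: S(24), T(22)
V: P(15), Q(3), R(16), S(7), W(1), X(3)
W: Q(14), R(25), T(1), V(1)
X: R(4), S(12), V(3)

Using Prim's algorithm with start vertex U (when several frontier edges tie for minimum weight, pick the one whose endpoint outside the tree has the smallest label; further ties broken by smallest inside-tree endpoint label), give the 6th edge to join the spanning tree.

V-X

Prim, starting at U.
Step 1: cheapest edge leaving the tree is T-U (22); add T.
Step 2: cheapest edge leaving the tree is S-T (1); add S.
Step 3: cheapest edge leaving the tree is T-W (1); add W.
Step 4: cheapest edge leaving the tree is V-W (1); add V.
Step 5: cheapest edge leaving the tree is Q-V (3); add Q.
Step 6: cheapest edge leaving the tree is V-X (3); add X.
Step 7: cheapest edge leaving the tree is R-X (4); add R.
Step 8: cheapest edge leaving the tree is P-V (15); add P.
The 6th edge added is V-X.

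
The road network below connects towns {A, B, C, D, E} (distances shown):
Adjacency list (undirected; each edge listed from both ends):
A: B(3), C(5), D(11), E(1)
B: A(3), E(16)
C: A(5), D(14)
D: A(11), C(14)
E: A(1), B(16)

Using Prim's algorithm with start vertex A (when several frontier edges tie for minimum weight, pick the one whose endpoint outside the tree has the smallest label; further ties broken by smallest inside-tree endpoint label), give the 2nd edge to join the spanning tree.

Grow the tree from A using Prim:
Step 1: cheapest edge leaving the tree is A–E (1); add E.
Step 2: cheapest edge leaving the tree is A–B (3); add B.
Step 3: cheapest edge leaving the tree is A–C (5); add C.
Step 4: cheapest edge leaving the tree is A–D (11); add D.
The 2nd edge added is A–B.

A-B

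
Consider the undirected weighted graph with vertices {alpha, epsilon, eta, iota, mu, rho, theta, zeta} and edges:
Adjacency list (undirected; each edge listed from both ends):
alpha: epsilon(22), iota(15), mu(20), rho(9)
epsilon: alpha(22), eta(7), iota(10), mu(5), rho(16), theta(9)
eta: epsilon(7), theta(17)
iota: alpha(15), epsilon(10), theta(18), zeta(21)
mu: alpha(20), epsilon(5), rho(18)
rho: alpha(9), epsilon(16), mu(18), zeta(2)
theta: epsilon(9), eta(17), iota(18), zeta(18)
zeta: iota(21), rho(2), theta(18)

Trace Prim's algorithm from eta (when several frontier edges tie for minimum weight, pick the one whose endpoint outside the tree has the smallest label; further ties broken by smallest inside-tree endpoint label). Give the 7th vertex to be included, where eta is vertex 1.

Prim, starting at eta.
Step 1: cheapest edge leaving the tree is epsilon—eta (7); add epsilon.
Step 2: cheapest edge leaving the tree is epsilon—mu (5); add mu.
Step 3: cheapest edge leaving the tree is epsilon—theta (9); add theta.
Step 4: cheapest edge leaving the tree is epsilon—iota (10); add iota.
Step 5: cheapest edge leaving the tree is alpha—iota (15); add alpha.
Step 6: cheapest edge leaving the tree is alpha—rho (9); add rho.
Step 7: cheapest edge leaving the tree is rho—zeta (2); add zeta.
Vertex order: eta, epsilon, mu, theta, iota, alpha, rho, zeta. The 7th vertex is rho.

rho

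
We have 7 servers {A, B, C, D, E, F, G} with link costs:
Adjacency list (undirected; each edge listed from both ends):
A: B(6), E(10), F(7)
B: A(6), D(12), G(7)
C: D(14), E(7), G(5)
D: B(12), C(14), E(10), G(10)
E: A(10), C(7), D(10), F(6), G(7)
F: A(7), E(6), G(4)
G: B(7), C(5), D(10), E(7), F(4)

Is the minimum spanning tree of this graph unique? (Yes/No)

Sort edges by weight, then run Kruskal:
F-G (4): add — endpoints in different components.
C-G (5): add — endpoints in different components.
A-B (6): add — endpoints in different components.
E-F (6): add — endpoints in different components.
A-F (7): add — endpoints in different components.
B-G (7): skip — B and G already connected.
C-E (7): skip — C and E already connected.
E-G (7): skip — E and G already connected.
A-E (10): skip — A and E already connected.
D-E (10): add — endpoints in different components.
Non-tree edge D-G has weight 10, equal to the heaviest edge on its tree cycle — swapping gives another MST of the same weight. Not unique.

No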